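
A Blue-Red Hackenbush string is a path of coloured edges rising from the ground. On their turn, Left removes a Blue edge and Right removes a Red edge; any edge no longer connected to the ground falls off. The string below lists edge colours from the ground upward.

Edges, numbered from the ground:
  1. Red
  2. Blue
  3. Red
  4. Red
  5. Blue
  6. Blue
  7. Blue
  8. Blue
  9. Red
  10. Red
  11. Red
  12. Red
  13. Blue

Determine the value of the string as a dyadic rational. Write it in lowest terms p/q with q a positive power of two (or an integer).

R: Left { · }, Right { 0 } -> simplest -1
RB: Left { -1 }, Right { 0 } -> simplest -1/2
RBR: Left { -1 }, Right { -1/2 0 } -> simplest -3/4
RBRR: Left { -1 }, Right { -3/4 -1/2 0 } -> simplest -7/8
RBRRB: Left { -1 -7/8 }, Right { -3/4 -1/2 0 } -> simplest -13/16
RBRRBB: Left { -1 -7/8 -13/16 }, Right { -3/4 -1/2 0 } -> simplest -25/32
RBRRBBB: Left { -1 -7/8 -13/16 -25/32 }, Right { -3/4 -1/2 0 } -> simplest -49/64
RBRRBBBB: Left { -1 -7/8 -13/16 -25/32 -49/64 }, Right { -3/4 -1/2 0 } -> simplest -97/128
RBRRBBBBR: Left { -1 -7/8 -13/16 -25/32 -49/64 }, Right { -97/128 -3/4 -1/2 0 } -> simplest -195/256
RBRRBBBBRR: Left { -1 -7/8 -13/16 -25/32 -49/64 }, Right { -195/256 -97/128 -3/4 -1/2 0 } -> simplest -391/512
RBRRBBBBRRR: Left { -1 -7/8 -13/16 -25/32 -49/64 }, Right { -391/512 -195/256 -97/128 -3/4 -1/2 0 } -> simplest -783/1024
RBRRBBBBRRRR: Left { -1 -7/8 -13/16 -25/32 -49/64 }, Right { -783/1024 -391/512 -195/256 -97/128 -3/4 -1/2 0 } -> simplest -1567/2048
RBRRBBBBRRRRB: Left { -1 -7/8 -13/16 -25/32 -49/64 -1567/2048 }, Right { -783/1024 -391/512 -195/256 -97/128 -3/4 -1/2 0 } -> simplest -3133/4096

-3133/4096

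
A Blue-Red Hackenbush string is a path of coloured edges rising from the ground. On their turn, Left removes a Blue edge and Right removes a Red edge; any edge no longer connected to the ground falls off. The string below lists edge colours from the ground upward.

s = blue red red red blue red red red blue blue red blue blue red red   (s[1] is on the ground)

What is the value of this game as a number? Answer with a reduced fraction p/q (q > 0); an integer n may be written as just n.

2265/16384

Recurse on prefixes of the 15-edge string blue red red red blue red red red blue blue red blue blue red red:
1 of 15 · b · max L 0 · min R +∞ gives 1
2 of 15 · br · max L 0 · min R 1 gives 1/2
3 of 15 · brr · max L 0 · min R 1/2 gives 1/4
4 of 15 · brrr · max L 0 · min R 1/4 gives 1/8
5 of 15 · brrrb · max L 1/8 · min R 1/4 gives 3/16
6 of 15 · brrrbr · max L 1/8 · min R 3/16 gives 5/32
7 of 15 · brrrbrr · max L 1/8 · min R 5/32 gives 9/64
8 of 15 · brrrbrrr · max L 1/8 · min R 9/64 gives 17/128
9 of 15 · brrrbrrrb · max L 17/128 · min R 9/64 gives 35/256
10 of 15 · brrrbrrrbb · max L 35/256 · min R 9/64 gives 71/512
11 of 15 · brrrbrrrbbr · max L 35/256 · min R 71/512 gives 141/1024
12 of 15 · brrrbrrrbbrb · max L 141/1024 · min R 71/512 gives 283/2048
13 of 15 · brrrbrrrbbrbb · max L 283/2048 · min R 71/512 gives 567/4096
14 of 15 · brrrbrrrbbrbbr · max L 283/2048 · min R 567/4096 gives 1133/8192
15 of 15 · brrrbrrrbbrbbrr · max L 283/2048 · min R 1133/8192 gives 2265/16384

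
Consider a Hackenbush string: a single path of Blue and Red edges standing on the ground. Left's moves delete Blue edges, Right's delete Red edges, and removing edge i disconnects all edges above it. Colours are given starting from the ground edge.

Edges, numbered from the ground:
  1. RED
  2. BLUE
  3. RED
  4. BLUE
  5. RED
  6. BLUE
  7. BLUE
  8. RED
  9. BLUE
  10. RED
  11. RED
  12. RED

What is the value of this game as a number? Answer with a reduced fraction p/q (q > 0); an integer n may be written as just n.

-1327/2048

edge 1 of 12 (RED): { — | 0 } => -1
edge 2 of 12 (BLUE): { -1 | 0 } => -1/2
edge 3 of 12 (RED): { -1 | -1/2 0 } => -3/4
edge 4 of 12 (BLUE): { -1 -3/4 | -1/2 0 } => -5/8
edge 5 of 12 (RED): { -1 -3/4 | -5/8 -1/2 0 } => -11/16
edge 6 of 12 (BLUE): { -1 -3/4 -11/16 | -5/8 -1/2 0 } => -21/32
edge 7 of 12 (BLUE): { -1 -3/4 -11/16 -21/32 | -5/8 -1/2 0 } => -41/64
edge 8 of 12 (RED): { -1 -3/4 -11/16 -21/32 | -41/64 -5/8 -1/2 0 } => -83/128
edge 9 of 12 (BLUE): { -1 -3/4 -11/16 -21/32 -83/128 | -41/64 -5/8 -1/2 0 } => -165/256
edge 10 of 12 (RED): { -1 -3/4 -11/16 -21/32 -83/128 | -165/256 -41/64 -5/8 -1/2 0 } => -331/512
edge 11 of 12 (RED): { -1 -3/4 -11/16 -21/32 -83/128 | -331/512 -165/256 -41/64 -5/8 -1/2 0 } => -663/1024
edge 12 of 12 (RED): { -1 -3/4 -11/16 -21/32 -83/128 | -663/1024 -331/512 -165/256 -41/64 -5/8 -1/2 0 } => -1327/2048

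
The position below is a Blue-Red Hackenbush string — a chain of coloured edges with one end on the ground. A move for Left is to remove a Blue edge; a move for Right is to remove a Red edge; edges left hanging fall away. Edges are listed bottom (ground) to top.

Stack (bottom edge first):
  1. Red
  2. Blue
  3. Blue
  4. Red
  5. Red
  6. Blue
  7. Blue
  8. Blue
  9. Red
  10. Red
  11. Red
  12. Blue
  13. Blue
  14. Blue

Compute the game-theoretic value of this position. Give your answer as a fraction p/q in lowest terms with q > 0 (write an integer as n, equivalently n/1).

-3185/8192

R: Left { — }, Right { 0 } => simplest -1
RB: Left { -1 }, Right { 0 } => simplest -1/2
RBB: Left { -1,-1/2 }, Right { 0 } => simplest -1/4
RBBR: Left { -1,-1/2 }, Right { -1/4,0 } => simplest -3/8
RBBRR: Left { -1,-1/2 }, Right { -3/8,-1/4,0 } => simplest -7/16
RBBRRB: Left { -1,-1/2,-7/16 }, Right { -3/8,-1/4,0 } => simplest -13/32
RBBRRBB: Left { -1,-1/2,-7/16,-13/32 }, Right { -3/8,-1/4,0 } => simplest -25/64
RBBRRBBB: Left { -1,-1/2,-7/16,-13/32,-25/64 }, Right { -3/8,-1/4,0 } => simplest -49/128
RBBRRBBBR: Left { -1,-1/2,-7/16,-13/32,-25/64 }, Right { -49/128,-3/8,-1/4,0 } => simplest -99/256
RBBRRBBBRR: Left { -1,-1/2,-7/16,-13/32,-25/64 }, Right { -99/256,-49/128,-3/8,-1/4,0 } => simplest -199/512
RBBRRBBBRRR: Left { -1,-1/2,-7/16,-13/32,-25/64 }, Right { -199/512,-99/256,-49/128,-3/8,-1/4,0 } => simplest -399/1024
RBBRRBBBRRRB: Left { -1,-1/2,-7/16,-13/32,-25/64,-399/1024 }, Right { -199/512,-99/256,-49/128,-3/8,-1/4,0 } => simplest -797/2048
RBBRRBBBRRRBB: Left { -1,-1/2,-7/16,-13/32,-25/64,-399/1024,-797/2048 }, Right { -199/512,-99/256,-49/128,-3/8,-1/4,0 } => simplest -1593/4096
RBBRRBBBRRRBBB: Left { -1,-1/2,-7/16,-13/32,-25/64,-399/1024,-797/2048,-1593/4096 }, Right { -199/512,-99/256,-49/128,-3/8,-1/4,0 } => simplest -3185/8192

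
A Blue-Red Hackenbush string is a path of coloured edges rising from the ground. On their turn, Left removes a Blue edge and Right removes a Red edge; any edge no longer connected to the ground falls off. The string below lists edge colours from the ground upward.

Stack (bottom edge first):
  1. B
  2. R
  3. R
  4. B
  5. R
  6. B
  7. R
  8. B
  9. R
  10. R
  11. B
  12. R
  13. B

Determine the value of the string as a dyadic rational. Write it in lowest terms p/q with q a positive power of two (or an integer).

1355/4096

G(B) = { 0 | — } — 1
G(BR) = { 0 | 1 } — 1/2
G(BRR) = { 0 | 1/2 1 } — 1/4
G(BRRB) = { 0 1/4 | 1/2 1 } — 3/8
G(BRRBR) = { 0 1/4 | 3/8 1/2 1 } — 5/16
G(BRRBRB) = { 0 1/4 5/16 | 3/8 1/2 1 } — 11/32
G(BRRBRBR) = { 0 1/4 5/16 | 11/32 3/8 1/2 1 } — 21/64
G(BRRBRBRB) = { 0 1/4 5/16 21/64 | 11/32 3/8 1/2 1 } — 43/128
G(BRRBRBRBR) = { 0 1/4 5/16 21/64 | 43/128 11/32 3/8 1/2 1 } — 85/256
G(BRRBRBRBRR) = { 0 1/4 5/16 21/64 | 85/256 43/128 11/32 3/8 1/2 1 } — 169/512
G(BRRBRBRBRRB) = { 0 1/4 5/16 21/64 169/512 | 85/256 43/128 11/32 3/8 1/2 1 } — 339/1024
G(BRRBRBRBRRBR) = { 0 1/4 5/16 21/64 169/512 | 339/1024 85/256 43/128 11/32 3/8 1/2 1 } — 677/2048
G(BRRBRBRBRRBRB) = { 0 1/4 5/16 21/64 169/512 677/2048 | 339/1024 85/256 43/128 11/32 3/8 1/2 1 } — 1355/4096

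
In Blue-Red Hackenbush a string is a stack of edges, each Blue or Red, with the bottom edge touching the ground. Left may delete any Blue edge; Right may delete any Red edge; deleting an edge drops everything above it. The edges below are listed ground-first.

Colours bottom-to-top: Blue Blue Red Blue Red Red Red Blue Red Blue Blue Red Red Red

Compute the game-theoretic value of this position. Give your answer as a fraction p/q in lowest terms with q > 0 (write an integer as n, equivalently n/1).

6321/4096

step 1: add Blue to get B; options L={ 0 } R={ — } => 1
step 2: add Blue to get BB; options L={ 0 1 } R={ — } => 2
step 3: add Red to get BBR; options L={ 0 1 } R={ 2 } => 3/2
step 4: add Blue to get BBRB; options L={ 0 1 3/2 } R={ 2 } => 7/4
step 5: add Red to get BBRBR; options L={ 0 1 3/2 } R={ 7/4 2 } => 13/8
step 6: add Red to get BBRBRR; options L={ 0 1 3/2 } R={ 13/8 7/4 2 } => 25/16
step 7: add Red to get BBRBRRR; options L={ 0 1 3/2 } R={ 25/16 13/8 7/4 2 } => 49/32
step 8: add Blue to get BBRBRRRB; options L={ 0 1 3/2 49/32 } R={ 25/16 13/8 7/4 2 } => 99/64
step 9: add Red to get BBRBRRRBR; options L={ 0 1 3/2 49/32 } R={ 99/64 25/16 13/8 7/4 2 } => 197/128
step 10: add Blue to get BBRBRRRBRB; options L={ 0 1 3/2 49/32 197/128 } R={ 99/64 25/16 13/8 7/4 2 } => 395/256
step 11: add Blue to get BBRBRRRBRBB; options L={ 0 1 3/2 49/32 197/128 395/256 } R={ 99/64 25/16 13/8 7/4 2 } => 791/512
step 12: add Red to get BBRBRRRBRBBR; options L={ 0 1 3/2 49/32 197/128 395/256 } R={ 791/512 99/64 25/16 13/8 7/4 2 } => 1581/1024
step 13: add Red to get BBRBRRRBRBBRR; options L={ 0 1 3/2 49/32 197/128 395/256 } R={ 1581/1024 791/512 99/64 25/16 13/8 7/4 2 } => 3161/2048
step 14: add Red to get BBRBRRRBRBBRRR; options L={ 0 1 3/2 49/32 197/128 395/256 } R={ 3161/2048 1581/1024 791/512 99/64 25/16 13/8 7/4 2 } => 6321/4096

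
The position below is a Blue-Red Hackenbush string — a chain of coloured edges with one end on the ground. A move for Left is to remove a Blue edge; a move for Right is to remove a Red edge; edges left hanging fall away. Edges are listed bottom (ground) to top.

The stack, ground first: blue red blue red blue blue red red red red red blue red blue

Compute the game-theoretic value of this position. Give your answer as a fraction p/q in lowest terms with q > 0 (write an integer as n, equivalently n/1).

edge 1 of 14 (blue): { 0 |  } gives 1
edge 2 of 14 (red): { 0 | 1 } gives 1/2
edge 3 of 14 (blue): { 0 1/2 | 1 } gives 3/4
edge 4 of 14 (red): { 0 1/2 | 3/4 1 } gives 5/8
edge 5 of 14 (blue): { 0 1/2 5/8 | 3/4 1 } gives 11/16
edge 6 of 14 (blue): { 0 1/2 5/8 11/16 | 3/4 1 } gives 23/32
edge 7 of 14 (red): { 0 1/2 5/8 11/16 | 23/32 3/4 1 } gives 45/64
edge 8 of 14 (red): { 0 1/2 5/8 11/16 | 45/64 23/32 3/4 1 } gives 89/128
edge 9 of 14 (red): { 0 1/2 5/8 11/16 | 89/128 45/64 23/32 3/4 1 } gives 177/256
edge 10 of 14 (red): { 0 1/2 5/8 11/16 | 177/256 89/128 45/64 23/32 3/4 1 } gives 353/512
edge 11 of 14 (red): { 0 1/2 5/8 11/16 | 353/512 177/256 89/128 45/64 23/32 3/4 1 } gives 705/1024
edge 12 of 14 (blue): { 0 1/2 5/8 11/16 705/1024 | 353/512 177/256 89/128 45/64 23/32 3/4 1 } gives 1411/2048
edge 13 of 14 (red): { 0 1/2 5/8 11/16 705/1024 | 1411/2048 353/512 177/256 89/128 45/64 23/32 3/4 1 } gives 2821/4096
edge 14 of 14 (blue): { 0 1/2 5/8 11/16 705/1024 2821/4096 | 1411/2048 353/512 177/256 89/128 45/64 23/32 3/4 1 } gives 5643/8192

5643/8192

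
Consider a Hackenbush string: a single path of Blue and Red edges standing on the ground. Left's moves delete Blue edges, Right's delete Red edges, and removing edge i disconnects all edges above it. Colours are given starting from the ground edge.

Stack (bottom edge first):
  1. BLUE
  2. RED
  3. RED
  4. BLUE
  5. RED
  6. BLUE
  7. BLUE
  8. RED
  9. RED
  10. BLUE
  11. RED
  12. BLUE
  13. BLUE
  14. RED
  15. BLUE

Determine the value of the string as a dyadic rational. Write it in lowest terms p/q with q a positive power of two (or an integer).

5723/16384

Recurse on prefixes of the 15-edge string BLUE RED RED BLUE RED BLUE BLUE RED RED BLUE RED BLUE BLUE RED BLUE:
v(B) = { 0 | none } = 1
v(BR) = { 0 | 1 } = 1/2
v(BRR) = { 0 | 1/2 1 } = 1/4
v(BRRB) = { 0 1/4 | 1/2 1 } = 3/8
v(BRRBR) = { 0 1/4 | 3/8 1/2 1 } = 5/16
v(BRRBRB) = { 0 1/4 5/16 | 3/8 1/2 1 } = 11/32
v(BRRBRBB) = { 0 1/4 5/16 11/32 | 3/8 1/2 1 } = 23/64
v(BRRBRBBR) = { 0 1/4 5/16 11/32 | 23/64 3/8 1/2 1 } = 45/128
v(BRRBRBBRR) = { 0 1/4 5/16 11/32 | 45/128 23/64 3/8 1/2 1 } = 89/256
v(BRRBRBBRRB) = { 0 1/4 5/16 11/32 89/256 | 45/128 23/64 3/8 1/2 1 } = 179/512
v(BRRBRBBRRBR) = { 0 1/4 5/16 11/32 89/256 | 179/512 45/128 23/64 3/8 1/2 1 } = 357/1024
v(BRRBRBBRRBRB) = { 0 1/4 5/16 11/32 89/256 357/1024 | 179/512 45/128 23/64 3/8 1/2 1 } = 715/2048
v(BRRBRBBRRBRBB) = { 0 1/4 5/16 11/32 89/256 357/1024 715/2048 | 179/512 45/128 23/64 3/8 1/2 1 } = 1431/4096
v(BRRBRBBRRBRBBR) = { 0 1/4 5/16 11/32 89/256 357/1024 715/2048 | 1431/4096 179/512 45/128 23/64 3/8 1/2 1 } = 2861/8192
v(BRRBRBBRRBRBBRB) = { 0 1/4 5/16 11/32 89/256 357/1024 715/2048 2861/8192 | 1431/4096 179/512 45/128 23/64 3/8 1/2 1 } = 5723/16384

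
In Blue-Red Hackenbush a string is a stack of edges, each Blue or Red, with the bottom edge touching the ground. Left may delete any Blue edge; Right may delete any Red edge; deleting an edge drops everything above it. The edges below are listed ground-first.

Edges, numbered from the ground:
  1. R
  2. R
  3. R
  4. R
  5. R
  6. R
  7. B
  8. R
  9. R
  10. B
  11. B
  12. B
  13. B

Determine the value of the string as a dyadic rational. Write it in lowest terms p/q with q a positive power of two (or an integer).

Prefix values for R R R R R R B R R B B B B via {L|R} + simplicity:
val_1 [R]  L=[—]  R=[0]  — -1
val_2 [RR]  L=[—]  R=[-1, 0]  — -2
val_3 [RRR]  L=[—]  R=[-2, -1, 0]  — -3
val_4 [RRRR]  L=[—]  R=[-3, -2, -1, 0]  — -4
val_5 [RRRRR]  L=[—]  R=[-4, -3, -2, -1, 0]  — -5
val_6 [RRRRRR]  L=[—]  R=[-5, -4, -3, -2, -1, 0]  — -6
val_7 [RRRRRRB]  L=[-6]  R=[-5, -4, -3, -2, -1, 0]  — -11/2
val_8 [RRRRRRBR]  L=[-6]  R=[-11/2, -5, -4, -3, -2, -1, 0]  — -23/4
val_9 [RRRRRRBRR]  L=[-6]  R=[-23/4, -11/2, -5, -4, -3, -2, -1, 0]  — -47/8
val_10 [RRRRRRBRRB]  L=[-6, -47/8]  R=[-23/4, -11/2, -5, -4, -3, -2, -1, 0]  — -93/16
val_11 [RRRRRRBRRBB]  L=[-6, -47/8, -93/16]  R=[-23/4, -11/2, -5, -4, -3, -2, -1, 0]  — -185/32
val_12 [RRRRRRBRRBBB]  L=[-6, -47/8, -93/16, -185/32]  R=[-23/4, -11/2, -5, -4, -3, -2, -1, 0]  — -369/64
val_13 [RRRRRRBRRBBBB]  L=[-6, -47/8, -93/16, -185/32, -369/64]  R=[-23/4, -11/2, -5, -4, -3, -2, -1, 0]  — -737/128

-737/128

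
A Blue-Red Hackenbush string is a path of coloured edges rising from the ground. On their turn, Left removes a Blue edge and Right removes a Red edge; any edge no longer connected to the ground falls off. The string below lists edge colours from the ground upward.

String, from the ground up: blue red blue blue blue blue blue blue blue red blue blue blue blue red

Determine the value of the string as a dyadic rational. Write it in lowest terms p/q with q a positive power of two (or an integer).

16317/16384

step 1: add blue to get b; options L={ 0 } R={ — } => 1
step 2: add red to get br; options L={ 0 } R={ 1 } => 1/2
step 3: add blue to get brb; options L={ 0, 1/2 } R={ 1 } => 3/4
step 4: add blue to get brbb; options L={ 0, 1/2, 3/4 } R={ 1 } => 7/8
step 5: add blue to get brbbb; options L={ 0, 1/2, 3/4, 7/8 } R={ 1 } => 15/16
step 6: add blue to get brbbbb; options L={ 0, 1/2, 3/4, 7/8, 15/16 } R={ 1 } => 31/32
step 7: add blue to get brbbbbb; options L={ 0, 1/2, 3/4, 7/8, 15/16, 31/32 } R={ 1 } => 63/64
step 8: add blue to get brbbbbbb; options L={ 0, 1/2, 3/4, 7/8, 15/16, 31/32, 63/64 } R={ 1 } => 127/128
step 9: add blue to get brbbbbbbb; options L={ 0, 1/2, 3/4, 7/8, 15/16, 31/32, 63/64, 127/128 } R={ 1 } => 255/256
step 10: add red to get brbbbbbbbr; options L={ 0, 1/2, 3/4, 7/8, 15/16, 31/32, 63/64, 127/128 } R={ 255/256, 1 } => 509/512
step 11: add blue to get brbbbbbbbrb; options L={ 0, 1/2, 3/4, 7/8, 15/16, 31/32, 63/64, 127/128, 509/512 } R={ 255/256, 1 } => 1019/1024
step 12: add blue to get brbbbbbbbrbb; options L={ 0, 1/2, 3/4, 7/8, 15/16, 31/32, 63/64, 127/128, 509/512, 1019/1024 } R={ 255/256, 1 } => 2039/2048
step 13: add blue to get brbbbbbbbrbbb; options L={ 0, 1/2, 3/4, 7/8, 15/16, 31/32, 63/64, 127/128, 509/512, 1019/1024, 2039/2048 } R={ 255/256, 1 } => 4079/4096
step 14: add blue to get brbbbbbbbrbbbb; options L={ 0, 1/2, 3/4, 7/8, 15/16, 31/32, 63/64, 127/128, 509/512, 1019/1024, 2039/2048, 4079/4096 } R={ 255/256, 1 } => 8159/8192
step 15: add red to get brbbbbbbbrbbbbr; options L={ 0, 1/2, 3/4, 7/8, 15/16, 31/32, 63/64, 127/128, 509/512, 1019/1024, 2039/2048, 4079/4096 } R={ 8159/8192, 255/256, 1 } => 16317/16384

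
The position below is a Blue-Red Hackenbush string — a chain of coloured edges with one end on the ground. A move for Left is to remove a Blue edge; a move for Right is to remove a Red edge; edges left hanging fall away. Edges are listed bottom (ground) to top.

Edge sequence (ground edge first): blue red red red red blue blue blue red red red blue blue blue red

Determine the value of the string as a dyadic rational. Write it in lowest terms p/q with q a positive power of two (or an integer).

1821/16384

Recurse on prefixes of the 15-edge string blue red red red red blue blue blue red red red blue blue blue red:
b: Left { 0 }, Right { (no moves) } ⇒ simplest 1
br: Left { 0 }, Right { 1 } ⇒ simplest 1/2
brr: Left { 0 }, Right { 1/2 1 } ⇒ simplest 1/4
brrr: Left { 0 }, Right { 1/4 1/2 1 } ⇒ simplest 1/8
brrrr: Left { 0 }, Right { 1/8 1/4 1/2 1 } ⇒ simplest 1/16
brrrrb: Left { 0 1/16 }, Right { 1/8 1/4 1/2 1 } ⇒ simplest 3/32
brrrrbb: Left { 0 1/16 3/32 }, Right { 1/8 1/4 1/2 1 } ⇒ simplest 7/64
brrrrbbb: Left { 0 1/16 3/32 7/64 }, Right { 1/8 1/4 1/2 1 } ⇒ simplest 15/128
brrrrbbbr: Left { 0 1/16 3/32 7/64 }, Right { 15/128 1/8 1/4 1/2 1 } ⇒ simplest 29/256
brrrrbbbrr: Left { 0 1/16 3/32 7/64 }, Right { 29/256 15/128 1/8 1/4 1/2 1 } ⇒ simplest 57/512
brrrrbbbrrr: Left { 0 1/16 3/32 7/64 }, Right { 57/512 29/256 15/128 1/8 1/4 1/2 1 } ⇒ simplest 113/1024
brrrrbbbrrrb: Left { 0 1/16 3/32 7/64 113/1024 }, Right { 57/512 29/256 15/128 1/8 1/4 1/2 1 } ⇒ simplest 227/2048
brrrrbbbrrrbb: Left { 0 1/16 3/32 7/64 113/1024 227/2048 }, Right { 57/512 29/256 15/128 1/8 1/4 1/2 1 } ⇒ simplest 455/4096
brrrrbbbrrrbbb: Left { 0 1/16 3/32 7/64 113/1024 227/2048 455/4096 }, Right { 57/512 29/256 15/128 1/8 1/4 1/2 1 } ⇒ simplest 911/8192
brrrrbbbrrrbbbr: Left { 0 1/16 3/32 7/64 113/1024 227/2048 455/4096 }, Right { 911/8192 57/512 29/256 15/128 1/8 1/4 1/2 1 } ⇒ simplest 1821/16384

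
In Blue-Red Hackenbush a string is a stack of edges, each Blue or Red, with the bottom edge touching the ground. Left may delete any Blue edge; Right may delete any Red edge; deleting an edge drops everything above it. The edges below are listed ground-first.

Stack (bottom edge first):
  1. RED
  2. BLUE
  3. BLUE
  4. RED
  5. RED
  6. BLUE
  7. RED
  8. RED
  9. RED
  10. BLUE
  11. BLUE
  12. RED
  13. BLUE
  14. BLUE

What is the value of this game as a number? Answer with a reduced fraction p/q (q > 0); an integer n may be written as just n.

1 of 14 · R · max L −∞ · min R 0 ⇒ -1
2 of 14 · RB · max L -1 · min R 0 ⇒ -1/2
3 of 14 · RBB · max L -1/2 · min R 0 ⇒ -1/4
4 of 14 · RBBR · max L -1/2 · min R -1/4 ⇒ -3/8
5 of 14 · RBBRR · max L -1/2 · min R -3/8 ⇒ -7/16
6 of 14 · RBBRRB · max L -7/16 · min R -3/8 ⇒ -13/32
7 of 14 · RBBRRBR · max L -7/16 · min R -13/32 ⇒ -27/64
8 of 14 · RBBRRBRR · max L -7/16 · min R -27/64 ⇒ -55/128
9 of 14 · RBBRRBRRR · max L -7/16 · min R -55/128 ⇒ -111/256
10 of 14 · RBBRRBRRRB · max L -111/256 · min R -55/128 ⇒ -221/512
11 of 14 · RBBRRBRRRBB · max L -221/512 · min R -55/128 ⇒ -441/1024
12 of 14 · RBBRRBRRRBBR · max L -221/512 · min R -441/1024 ⇒ -883/2048
13 of 14 · RBBRRBRRRBBRB · max L -883/2048 · min R -441/1024 ⇒ -1765/4096
14 of 14 · RBBRRBRRRBBRBB · max L -1765/4096 · min R -441/1024 ⇒ -3529/8192

-3529/8192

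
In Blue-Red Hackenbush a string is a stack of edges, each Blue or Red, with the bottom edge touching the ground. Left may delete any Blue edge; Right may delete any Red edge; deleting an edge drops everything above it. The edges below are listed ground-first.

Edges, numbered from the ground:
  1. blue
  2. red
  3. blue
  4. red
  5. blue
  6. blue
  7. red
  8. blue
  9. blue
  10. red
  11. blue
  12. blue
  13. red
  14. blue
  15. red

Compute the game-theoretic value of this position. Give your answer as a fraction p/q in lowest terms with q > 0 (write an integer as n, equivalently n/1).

11701/16384

b: Left { 0 }, Right { (no moves) } -> simplest 1
br: Left { 0 }, Right { 1 } -> simplest 1/2
brb: Left { 0 1/2 }, Right { 1 } -> simplest 3/4
brbr: Left { 0 1/2 }, Right { 3/4 1 } -> simplest 5/8
brbrb: Left { 0 1/2 5/8 }, Right { 3/4 1 } -> simplest 11/16
brbrbb: Left { 0 1/2 5/8 11/16 }, Right { 3/4 1 } -> simplest 23/32
brbrbbr: Left { 0 1/2 5/8 11/16 }, Right { 23/32 3/4 1 } -> simplest 45/64
brbrbbrb: Left { 0 1/2 5/8 11/16 45/64 }, Right { 23/32 3/4 1 } -> simplest 91/128
brbrbbrbb: Left { 0 1/2 5/8 11/16 45/64 91/128 }, Right { 23/32 3/4 1 } -> simplest 183/256
brbrbbrbbr: Left { 0 1/2 5/8 11/16 45/64 91/128 }, Right { 183/256 23/32 3/4 1 } -> simplest 365/512
brbrbbrbbrb: Left { 0 1/2 5/8 11/16 45/64 91/128 365/512 }, Right { 183/256 23/32 3/4 1 } -> simplest 731/1024
brbrbbrbbrbb: Left { 0 1/2 5/8 11/16 45/64 91/128 365/512 731/1024 }, Right { 183/256 23/32 3/4 1 } -> simplest 1463/2048
brbrbbrbbrbbr: Left { 0 1/2 5/8 11/16 45/64 91/128 365/512 731/1024 }, Right { 1463/2048 183/256 23/32 3/4 1 } -> simplest 2925/4096
brbrbbrbbrbbrb: Left { 0 1/2 5/8 11/16 45/64 91/128 365/512 731/1024 2925/4096 }, Right { 1463/2048 183/256 23/32 3/4 1 } -> simplest 5851/8192
brbrbbrbbrbbrbr: Left { 0 1/2 5/8 11/16 45/64 91/128 365/512 731/1024 2925/4096 }, Right { 5851/8192 1463/2048 183/256 23/32 3/4 1 } -> simplest 11701/16384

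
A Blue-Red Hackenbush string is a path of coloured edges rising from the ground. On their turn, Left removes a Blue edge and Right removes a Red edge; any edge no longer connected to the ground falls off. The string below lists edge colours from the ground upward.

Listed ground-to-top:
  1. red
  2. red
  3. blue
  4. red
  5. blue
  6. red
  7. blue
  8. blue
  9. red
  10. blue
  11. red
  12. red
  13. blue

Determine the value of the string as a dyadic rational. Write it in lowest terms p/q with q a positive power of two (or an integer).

Prefix values for red red blue red blue red blue blue red blue red red blue via {L|R} + simplicity:
g_1 [r]  L=[·]  R=[0]  — -1
g_2 [rr]  L=[·]  R=[-1; 0]  — -2
g_3 [rrb]  L=[-2]  R=[-1; 0]  — -3/2
g_4 [rrbr]  L=[-2]  R=[-3/2; -1; 0]  — -7/4
g_5 [rrbrb]  L=[-2; -7/4]  R=[-3/2; -1; 0]  — -13/8
g_6 [rrbrbr]  L=[-2; -7/4]  R=[-13/8; -3/2; -1; 0]  — -27/16
g_7 [rrbrbrb]  L=[-2; -7/4; -27/16]  R=[-13/8; -3/2; -1; 0]  — -53/32
g_8 [rrbrbrbb]  L=[-2; -7/4; -27/16; -53/32]  R=[-13/8; -3/2; -1; 0]  — -105/64
g_9 [rrbrbrbbr]  L=[-2; -7/4; -27/16; -53/32]  R=[-105/64; -13/8; -3/2; -1; 0]  — -211/128
g_10 [rrbrbrbbrb]  L=[-2; -7/4; -27/16; -53/32; -211/128]  R=[-105/64; -13/8; -3/2; -1; 0]  — -421/256
g_11 [rrbrbrbbrbr]  L=[-2; -7/4; -27/16; -53/32; -211/128]  R=[-421/256; -105/64; -13/8; -3/2; -1; 0]  — -843/512
g_12 [rrbrbrbbrbrr]  L=[-2; -7/4; -27/16; -53/32; -211/128]  R=[-843/512; -421/256; -105/64; -13/8; -3/2; -1; 0]  — -1687/1024
g_13 [rrbrbrbbrbrrb]  L=[-2; -7/4; -27/16; -53/32; -211/128; -1687/1024]  R=[-843/512; -421/256; -105/64; -13/8; -3/2; -1; 0]  — -3373/2048

-3373/2048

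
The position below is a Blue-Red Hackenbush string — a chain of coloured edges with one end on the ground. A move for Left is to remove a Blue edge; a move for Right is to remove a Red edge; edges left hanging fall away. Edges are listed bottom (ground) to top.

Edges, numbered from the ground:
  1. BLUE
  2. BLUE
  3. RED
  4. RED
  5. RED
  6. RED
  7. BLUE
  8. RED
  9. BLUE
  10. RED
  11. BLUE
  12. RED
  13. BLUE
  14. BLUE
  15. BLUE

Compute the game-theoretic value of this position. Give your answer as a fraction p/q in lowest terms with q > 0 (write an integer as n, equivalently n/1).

8879/8192

val_1 [B]  L=[0]  R=[∅]  — 1
val_2 [BB]  L=[0; 1]  R=[∅]  — 2
val_3 [BBR]  L=[0; 1]  R=[2]  — 3/2
val_4 [BBRR]  L=[0; 1]  R=[3/2; 2]  — 5/4
val_5 [BBRRR]  L=[0; 1]  R=[5/4; 3/2; 2]  — 9/8
val_6 [BBRRRR]  L=[0; 1]  R=[9/8; 5/4; 3/2; 2]  — 17/16
val_7 [BBRRRRB]  L=[0; 1; 17/16]  R=[9/8; 5/4; 3/2; 2]  — 35/32
val_8 [BBRRRRBR]  L=[0; 1; 17/16]  R=[35/32; 9/8; 5/4; 3/2; 2]  — 69/64
val_9 [BBRRRRBRB]  L=[0; 1; 17/16; 69/64]  R=[35/32; 9/8; 5/4; 3/2; 2]  — 139/128
val_10 [BBRRRRBRBR]  L=[0; 1; 17/16; 69/64]  R=[139/128; 35/32; 9/8; 5/4; 3/2; 2]  — 277/256
val_11 [BBRRRRBRBRB]  L=[0; 1; 17/16; 69/64; 277/256]  R=[139/128; 35/32; 9/8; 5/4; 3/2; 2]  — 555/512
val_12 [BBRRRRBRBRBR]  L=[0; 1; 17/16; 69/64; 277/256]  R=[555/512; 139/128; 35/32; 9/8; 5/4; 3/2; 2]  — 1109/1024
val_13 [BBRRRRBRBRBRB]  L=[0; 1; 17/16; 69/64; 277/256; 1109/1024]  R=[555/512; 139/128; 35/32; 9/8; 5/4; 3/2; 2]  — 2219/2048
val_14 [BBRRRRBRBRBRBB]  L=[0; 1; 17/16; 69/64; 277/256; 1109/1024; 2219/2048]  R=[555/512; 139/128; 35/32; 9/8; 5/4; 3/2; 2]  — 4439/4096
val_15 [BBRRRRBRBRBRBBB]  L=[0; 1; 17/16; 69/64; 277/256; 1109/1024; 2219/2048; 4439/4096]  R=[555/512; 139/128; 35/32; 9/8; 5/4; 3/2; 2]  — 8879/8192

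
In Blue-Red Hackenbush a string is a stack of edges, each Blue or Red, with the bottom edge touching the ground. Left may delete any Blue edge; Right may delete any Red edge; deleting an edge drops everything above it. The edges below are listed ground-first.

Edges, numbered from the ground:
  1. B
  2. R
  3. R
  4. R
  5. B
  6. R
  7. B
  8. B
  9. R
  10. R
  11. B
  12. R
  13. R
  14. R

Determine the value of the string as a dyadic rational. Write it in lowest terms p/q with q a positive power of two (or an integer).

Build G(s[:k]) for k = 1..14, string s = B R R R B R B B R R B R R R.
G(B) = { 0 |  } — 1
G(BR) = { 0 | 1 } — 1/2
G(BRR) = { 0 | 1/2 1 } — 1/4
G(BRRR) = { 0 | 1/4 1/2 1 } — 1/8
G(BRRRB) = { 0 1/8 | 1/4 1/2 1 } — 3/16
G(BRRRBR) = { 0 1/8 | 3/16 1/4 1/2 1 } — 5/32
G(BRRRBRB) = { 0 1/8 5/32 | 3/16 1/4 1/2 1 } — 11/64
G(BRRRBRBB) = { 0 1/8 5/32 11/64 | 3/16 1/4 1/2 1 } — 23/128
G(BRRRBRBBR) = { 0 1/8 5/32 11/64 | 23/128 3/16 1/4 1/2 1 } — 45/256
G(BRRRBRBBRR) = { 0 1/8 5/32 11/64 | 45/256 23/128 3/16 1/4 1/2 1 } — 89/512
G(BRRRBRBBRRB) = { 0 1/8 5/32 11/64 89/512 | 45/256 23/128 3/16 1/4 1/2 1 } — 179/1024
G(BRRRBRBBRRBR) = { 0 1/8 5/32 11/64 89/512 | 179/1024 45/256 23/128 3/16 1/4 1/2 1 } — 357/2048
G(BRRRBRBBRRBRR) = { 0 1/8 5/32 11/64 89/512 | 357/2048 179/1024 45/256 23/128 3/16 1/4 1/2 1 } — 713/4096
G(BRRRBRBBRRBRRR) = { 0 1/8 5/32 11/64 89/512 | 713/4096 357/2048 179/1024 45/256 23/128 3/16 1/4 1/2 1 } — 1425/8192

1425/8192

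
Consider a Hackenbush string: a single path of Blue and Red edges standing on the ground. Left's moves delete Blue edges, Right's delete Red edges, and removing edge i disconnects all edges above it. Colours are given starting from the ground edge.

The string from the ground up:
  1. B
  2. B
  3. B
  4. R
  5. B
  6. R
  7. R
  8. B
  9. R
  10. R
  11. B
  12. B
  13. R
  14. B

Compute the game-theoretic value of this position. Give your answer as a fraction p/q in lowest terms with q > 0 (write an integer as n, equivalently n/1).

Build g(s[:k]) for k = 1..14, string s = B B B R B R R B R R B B R B.
g(B) = { 0 | none } — 1
g(BB) = { 0 1 | none } — 2
g(BBB) = { 0 1 2 | none } — 3
g(BBBR) = { 0 1 2 | 3 } — 5/2
g(BBBRB) = { 0 1 2 5/2 | 3 } — 11/4
g(BBBRBR) = { 0 1 2 5/2 | 11/4 3 } — 21/8
g(BBBRBRR) = { 0 1 2 5/2 | 21/8 11/4 3 } — 41/16
g(BBBRBRRB) = { 0 1 2 5/2 41/16 | 21/8 11/4 3 } — 83/32
g(BBBRBRRBR) = { 0 1 2 5/2 41/16 | 83/32 21/8 11/4 3 } — 165/64
g(BBBRBRRBRR) = { 0 1 2 5/2 41/16 | 165/64 83/32 21/8 11/4 3 } — 329/128
g(BBBRBRRBRRB) = { 0 1 2 5/2 41/16 329/128 | 165/64 83/32 21/8 11/4 3 } — 659/256
g(BBBRBRRBRRBB) = { 0 1 2 5/2 41/16 329/128 659/256 | 165/64 83/32 21/8 11/4 3 } — 1319/512
g(BBBRBRRBRRBBR) = { 0 1 2 5/2 41/16 329/128 659/256 | 1319/512 165/64 83/32 21/8 11/4 3 } — 2637/1024
g(BBBRBRRBRRBBRB) = { 0 1 2 5/2 41/16 329/128 659/256 2637/1024 | 1319/512 165/64 83/32 21/8 11/4 3 } — 5275/2048

5275/2048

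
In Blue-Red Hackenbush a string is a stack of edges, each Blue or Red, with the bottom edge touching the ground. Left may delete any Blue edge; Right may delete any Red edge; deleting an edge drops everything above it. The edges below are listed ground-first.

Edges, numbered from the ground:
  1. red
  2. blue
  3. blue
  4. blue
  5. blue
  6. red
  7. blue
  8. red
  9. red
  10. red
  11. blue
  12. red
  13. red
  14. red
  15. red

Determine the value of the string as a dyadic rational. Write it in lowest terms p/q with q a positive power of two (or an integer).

-1503/16384

Recurse on prefixes of the 15-edge string red blue blue blue blue red blue red red red blue red red red red:
edge 1 of 15 (red): { none | 0 } ⇒ -1
edge 2 of 15 (blue): { -1 | 0 } ⇒ -1/2
edge 3 of 15 (blue): { -1; -1/2 | 0 } ⇒ -1/4
edge 4 of 15 (blue): { -1; -1/2; -1/4 | 0 } ⇒ -1/8
edge 5 of 15 (blue): { -1; -1/2; -1/4; -1/8 | 0 } ⇒ -1/16
edge 6 of 15 (red): { -1; -1/2; -1/4; -1/8 | -1/16; 0 } ⇒ -3/32
edge 7 of 15 (blue): { -1; -1/2; -1/4; -1/8; -3/32 | -1/16; 0 } ⇒ -5/64
edge 8 of 15 (red): { -1; -1/2; -1/4; -1/8; -3/32 | -5/64; -1/16; 0 } ⇒ -11/128
edge 9 of 15 (red): { -1; -1/2; -1/4; -1/8; -3/32 | -11/128; -5/64; -1/16; 0 } ⇒ -23/256
edge 10 of 15 (red): { -1; -1/2; -1/4; -1/8; -3/32 | -23/256; -11/128; -5/64; -1/16; 0 } ⇒ -47/512
edge 11 of 15 (blue): { -1; -1/2; -1/4; -1/8; -3/32; -47/512 | -23/256; -11/128; -5/64; -1/16; 0 } ⇒ -93/1024
edge 12 of 15 (red): { -1; -1/2; -1/4; -1/8; -3/32; -47/512 | -93/1024; -23/256; -11/128; -5/64; -1/16; 0 } ⇒ -187/2048
edge 13 of 15 (red): { -1; -1/2; -1/4; -1/8; -3/32; -47/512 | -187/2048; -93/1024; -23/256; -11/128; -5/64; -1/16; 0 } ⇒ -375/4096
edge 14 of 15 (red): { -1; -1/2; -1/4; -1/8; -3/32; -47/512 | -375/4096; -187/2048; -93/1024; -23/256; -11/128; -5/64; -1/16; 0 } ⇒ -751/8192
edge 15 of 15 (red): { -1; -1/2; -1/4; -1/8; -3/32; -47/512 | -751/8192; -375/4096; -187/2048; -93/1024; -23/256; -11/128; -5/64; -1/16; 0 } ⇒ -1503/16384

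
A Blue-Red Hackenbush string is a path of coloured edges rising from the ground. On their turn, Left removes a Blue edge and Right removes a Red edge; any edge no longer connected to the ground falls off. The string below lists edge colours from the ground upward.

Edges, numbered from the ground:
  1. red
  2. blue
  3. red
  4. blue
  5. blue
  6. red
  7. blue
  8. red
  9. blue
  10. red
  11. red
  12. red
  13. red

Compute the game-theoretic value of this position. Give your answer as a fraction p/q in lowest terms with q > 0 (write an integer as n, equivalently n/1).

-2399/4096

Recurse on prefixes of the 13-edge string red blue red blue blue red blue red blue red red red red:
r: Left { · }, Right { 0 } -> simplest -1
rb: Left { -1 }, Right { 0 } -> simplest -1/2
rbr: Left { -1 }, Right { -1/2,0 } -> simplest -3/4
rbrb: Left { -1,-3/4 }, Right { -1/2,0 } -> simplest -5/8
rbrbb: Left { -1,-3/4,-5/8 }, Right { -1/2,0 } -> simplest -9/16
rbrbbr: Left { -1,-3/4,-5/8 }, Right { -9/16,-1/2,0 } -> simplest -19/32
rbrbbrb: Left { -1,-3/4,-5/8,-19/32 }, Right { -9/16,-1/2,0 } -> simplest -37/64
rbrbbrbr: Left { -1,-3/4,-5/8,-19/32 }, Right { -37/64,-9/16,-1/2,0 } -> simplest -75/128
rbrbbrbrb: Left { -1,-3/4,-5/8,-19/32,-75/128 }, Right { -37/64,-9/16,-1/2,0 } -> simplest -149/256
rbrbbrbrbr: Left { -1,-3/4,-5/8,-19/32,-75/128 }, Right { -149/256,-37/64,-9/16,-1/2,0 } -> simplest -299/512
rbrbbrbrbrr: Left { -1,-3/4,-5/8,-19/32,-75/128 }, Right { -299/512,-149/256,-37/64,-9/16,-1/2,0 } -> simplest -599/1024
rbrbbrbrbrrr: Left { -1,-3/4,-5/8,-19/32,-75/128 }, Right { -599/1024,-299/512,-149/256,-37/64,-9/16,-1/2,0 } -> simplest -1199/2048
rbrbbrbrbrrrr: Left { -1,-3/4,-5/8,-19/32,-75/128 }, Right { -1199/2048,-599/1024,-299/512,-149/256,-37/64,-9/16,-1/2,0 } -> simplest -2399/4096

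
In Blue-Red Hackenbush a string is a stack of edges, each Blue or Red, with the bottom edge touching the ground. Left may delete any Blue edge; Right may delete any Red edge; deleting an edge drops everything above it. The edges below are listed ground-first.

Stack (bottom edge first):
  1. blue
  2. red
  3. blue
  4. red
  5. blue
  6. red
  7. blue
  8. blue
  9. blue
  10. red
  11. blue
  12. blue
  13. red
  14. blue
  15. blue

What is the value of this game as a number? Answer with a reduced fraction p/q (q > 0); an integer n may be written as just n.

Recurse on prefixes of the 15-edge string blue red blue red blue red blue blue blue red blue blue red blue blue:
G(b) = { 0 | — } so 1
G(br) = { 0 | 1 } so 1/2
G(brb) = { 0 1/2 | 1 } so 3/4
G(brbr) = { 0 1/2 | 3/4 1 } so 5/8
G(brbrb) = { 0 1/2 5/8 | 3/4 1 } so 11/16
G(brbrbr) = { 0 1/2 5/8 | 11/16 3/4 1 } so 21/32
G(brbrbrb) = { 0 1/2 5/8 21/32 | 11/16 3/4 1 } so 43/64
G(brbrbrbb) = { 0 1/2 5/8 21/32 43/64 | 11/16 3/4 1 } so 87/128
G(brbrbrbbb) = { 0 1/2 5/8 21/32 43/64 87/128 | 11/16 3/4 1 } so 175/256
G(brbrbrbbbr) = { 0 1/2 5/8 21/32 43/64 87/128 | 175/256 11/16 3/4 1 } so 349/512
G(brbrbrbbbrb) = { 0 1/2 5/8 21/32 43/64 87/128 349/512 | 175/256 11/16 3/4 1 } so 699/1024
G(brbrbrbbbrbb) = { 0 1/2 5/8 21/32 43/64 87/128 349/512 699/1024 | 175/256 11/16 3/4 1 } so 1399/2048
G(brbrbrbbbrbbr) = { 0 1/2 5/8 21/32 43/64 87/128 349/512 699/1024 | 1399/2048 175/256 11/16 3/4 1 } so 2797/4096
G(brbrbrbbbrbbrb) = { 0 1/2 5/8 21/32 43/64 87/128 349/512 699/1024 2797/4096 | 1399/2048 175/256 11/16 3/4 1 } so 5595/8192
G(brbrbrbbbrbbrbb) = { 0 1/2 5/8 21/32 43/64 87/128 349/512 699/1024 2797/4096 5595/8192 | 1399/2048 175/256 11/16 3/4 1 } so 11191/16384

11191/16384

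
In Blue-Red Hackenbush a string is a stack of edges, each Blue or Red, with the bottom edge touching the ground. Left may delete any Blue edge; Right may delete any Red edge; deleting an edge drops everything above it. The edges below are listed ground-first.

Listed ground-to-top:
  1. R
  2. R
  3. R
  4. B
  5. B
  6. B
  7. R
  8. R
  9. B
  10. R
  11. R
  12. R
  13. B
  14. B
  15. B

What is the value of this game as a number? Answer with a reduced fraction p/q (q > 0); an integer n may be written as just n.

Prefix values for R R R B B B R R B R R R B B B via {L|R} + simplicity:
1 of 15 · R · max L −∞ · min R 0 → -1
2 of 15 · RR · max L −∞ · min R -1 → -2
3 of 15 · RRR · max L −∞ · min R -2 → -3
4 of 15 · RRRB · max L -3 · min R -2 → -5/2
5 of 15 · RRRBB · max L -5/2 · min R -2 → -9/4
6 of 15 · RRRBBB · max L -9/4 · min R -2 → -17/8
7 of 15 · RRRBBBR · max L -9/4 · min R -17/8 → -35/16
8 of 15 · RRRBBBRR · max L -9/4 · min R -35/16 → -71/32
9 of 15 · RRRBBBRRB · max L -71/32 · min R -35/16 → -141/64
10 of 15 · RRRBBBRRBR · max L -71/32 · min R -141/64 → -283/128
11 of 15 · RRRBBBRRBRR · max L -71/32 · min R -283/128 → -567/256
12 of 15 · RRRBBBRRBRRR · max L -71/32 · min R -567/256 → -1135/512
13 of 15 · RRRBBBRRBRRRB · max L -1135/512 · min R -567/256 → -2269/1024
14 of 15 · RRRBBBRRBRRRBB · max L -2269/1024 · min R -567/256 → -4537/2048
15 of 15 · RRRBBBRRBRRRBBB · max L -4537/2048 · min R -567/256 → -9073/4096

-9073/4096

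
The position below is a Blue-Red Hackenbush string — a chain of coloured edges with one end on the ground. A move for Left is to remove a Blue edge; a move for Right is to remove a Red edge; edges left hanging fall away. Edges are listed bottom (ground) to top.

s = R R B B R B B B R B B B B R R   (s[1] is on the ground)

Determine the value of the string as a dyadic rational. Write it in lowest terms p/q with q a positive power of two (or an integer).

value(R) = { — | 0 } = -1
value(RR) = { — | -1; 0 } = -2
value(RRB) = { -2 | -1; 0 } = -3/2
value(RRBB) = { -2; -3/2 | -1; 0 } = -5/4
value(RRBBR) = { -2; -3/2 | -5/4; -1; 0 } = -11/8
value(RRBBRB) = { -2; -3/2; -11/8 | -5/4; -1; 0 } = -21/16
value(RRBBRBB) = { -2; -3/2; -11/8; -21/16 | -5/4; -1; 0 } = -41/32
value(RRBBRBBB) = { -2; -3/2; -11/8; -21/16; -41/32 | -5/4; -1; 0 } = -81/64
value(RRBBRBBBR) = { -2; -3/2; -11/8; -21/16; -41/32 | -81/64; -5/4; -1; 0 } = -163/128
value(RRBBRBBBRB) = { -2; -3/2; -11/8; -21/16; -41/32; -163/128 | -81/64; -5/4; -1; 0 } = -325/256
value(RRBBRBBBRBB) = { -2; -3/2; -11/8; -21/16; -41/32; -163/128; -325/256 | -81/64; -5/4; -1; 0 } = -649/512
value(RRBBRBBBRBBB) = { -2; -3/2; -11/8; -21/16; -41/32; -163/128; -325/256; -649/512 | -81/64; -5/4; -1; 0 } = -1297/1024
value(RRBBRBBBRBBBB) = { -2; -3/2; -11/8; -21/16; -41/32; -163/128; -325/256; -649/512; -1297/1024 | -81/64; -5/4; -1; 0 } = -2593/2048
value(RRBBRBBBRBBBBR) = { -2; -3/2; -11/8; -21/16; -41/32; -163/128; -325/256; -649/512; -1297/1024 | -2593/2048; -81/64; -5/4; -1; 0 } = -5187/4096
value(RRBBRBBBRBBBBRR) = { -2; -3/2; -11/8; -21/16; -41/32; -163/128; -325/256; -649/512; -1297/1024 | -5187/4096; -2593/2048; -81/64; -5/4; -1; 0 } = -10375/8192

-10375/8192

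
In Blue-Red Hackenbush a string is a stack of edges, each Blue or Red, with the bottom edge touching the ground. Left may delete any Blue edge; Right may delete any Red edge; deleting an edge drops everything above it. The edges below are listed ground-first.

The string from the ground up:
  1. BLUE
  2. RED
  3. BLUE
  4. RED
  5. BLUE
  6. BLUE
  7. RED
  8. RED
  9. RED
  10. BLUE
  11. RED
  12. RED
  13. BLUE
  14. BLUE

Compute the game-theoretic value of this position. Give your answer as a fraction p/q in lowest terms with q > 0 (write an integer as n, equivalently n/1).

5671/8192

Recurse on prefixes of the 14-edge string BLUE RED BLUE RED BLUE BLUE RED RED RED BLUE RED RED BLUE BLUE:
edge 1 of 14 (BLUE): { 0 | (no moves) } → 1
edge 2 of 14 (RED): { 0 | 1 } → 1/2
edge 3 of 14 (BLUE): { 0 1/2 | 1 } → 3/4
edge 4 of 14 (RED): { 0 1/2 | 3/4 1 } → 5/8
edge 5 of 14 (BLUE): { 0 1/2 5/8 | 3/4 1 } → 11/16
edge 6 of 14 (BLUE): { 0 1/2 5/8 11/16 | 3/4 1 } → 23/32
edge 7 of 14 (RED): { 0 1/2 5/8 11/16 | 23/32 3/4 1 } → 45/64
edge 8 of 14 (RED): { 0 1/2 5/8 11/16 | 45/64 23/32 3/4 1 } → 89/128
edge 9 of 14 (RED): { 0 1/2 5/8 11/16 | 89/128 45/64 23/32 3/4 1 } → 177/256
edge 10 of 14 (BLUE): { 0 1/2 5/8 11/16 177/256 | 89/128 45/64 23/32 3/4 1 } → 355/512
edge 11 of 14 (RED): { 0 1/2 5/8 11/16 177/256 | 355/512 89/128 45/64 23/32 3/4 1 } → 709/1024
edge 12 of 14 (RED): { 0 1/2 5/8 11/16 177/256 | 709/1024 355/512 89/128 45/64 23/32 3/4 1 } → 1417/2048
edge 13 of 14 (BLUE): { 0 1/2 5/8 11/16 177/256 1417/2048 | 709/1024 355/512 89/128 45/64 23/32 3/4 1 } → 2835/4096
edge 14 of 14 (BLUE): { 0 1/2 5/8 11/16 177/256 1417/2048 2835/4096 | 709/1024 355/512 89/128 45/64 23/32 3/4 1 } → 5671/8192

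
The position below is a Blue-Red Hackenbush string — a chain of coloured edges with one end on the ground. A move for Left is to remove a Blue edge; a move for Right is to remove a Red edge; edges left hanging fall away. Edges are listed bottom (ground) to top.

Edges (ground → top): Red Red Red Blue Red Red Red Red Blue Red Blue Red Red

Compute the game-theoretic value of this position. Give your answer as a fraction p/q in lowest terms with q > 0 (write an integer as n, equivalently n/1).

Prefix values for Red Red Red Blue Red Red Red Red Blue Red Blue Red Red via {L|R} + simplicity:
edge 1 of 13 (Red): { · | 0 } — -1
edge 2 of 13 (Red): { · | -1,0 } — -2
edge 3 of 13 (Red): { · | -2,-1,0 } — -3
edge 4 of 13 (Blue): { -3 | -2,-1,0 } — -5/2
edge 5 of 13 (Red): { -3 | -5/2,-2,-1,0 } — -11/4
edge 6 of 13 (Red): { -3 | -11/4,-5/2,-2,-1,0 } — -23/8
edge 7 of 13 (Red): { -3 | -23/8,-11/4,-5/2,-2,-1,0 } — -47/16
edge 8 of 13 (Red): { -3 | -47/16,-23/8,-11/4,-5/2,-2,-1,0 } — -95/32
edge 9 of 13 (Blue): { -3,-95/32 | -47/16,-23/8,-11/4,-5/2,-2,-1,0 } — -189/64
edge 10 of 13 (Red): { -3,-95/32 | -189/64,-47/16,-23/8,-11/4,-5/2,-2,-1,0 } — -379/128
edge 11 of 13 (Blue): { -3,-95/32,-379/128 | -189/64,-47/16,-23/8,-11/4,-5/2,-2,-1,0 } — -757/256
edge 12 of 13 (Red): { -3,-95/32,-379/128 | -757/256,-189/64,-47/16,-23/8,-11/4,-5/2,-2,-1,0 } — -1515/512
edge 13 of 13 (Red): { -3,-95/32,-379/128 | -1515/512,-757/256,-189/64,-47/16,-23/8,-11/4,-5/2,-2,-1,0 } — -3031/1024

-3031/1024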